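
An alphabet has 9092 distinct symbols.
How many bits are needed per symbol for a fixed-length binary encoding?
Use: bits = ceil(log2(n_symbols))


log2(9092) = 13.1504
Bracket: 2^13 = 8192 < 9092 <= 2^14 = 16384
So ceil(log2(9092)) = 14

bits = ceil(log2(9092)) = ceil(13.1504) = 14 bits


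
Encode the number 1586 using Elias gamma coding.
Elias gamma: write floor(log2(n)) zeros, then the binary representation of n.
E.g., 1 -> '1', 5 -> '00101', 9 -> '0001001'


num_bits = floor(log2(1586)) + 1 = 11
leading_zeros = num_bits - 1 = 10
binary(1586) = 11000110010

Elias gamma(1586) = '0000000000' + '11000110010' = 000000000011000110010 (21 bits)


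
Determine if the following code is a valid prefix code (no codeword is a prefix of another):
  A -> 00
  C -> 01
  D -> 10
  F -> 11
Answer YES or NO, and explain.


Checking each pair (does one codeword prefix another?):
  A='00' vs C='01': no prefix
  A='00' vs D='10': no prefix
  A='00' vs F='11': no prefix
  C='01' vs A='00': no prefix
  C='01' vs D='10': no prefix
  C='01' vs F='11': no prefix
  D='10' vs A='00': no prefix
  D='10' vs C='01': no prefix
  D='10' vs F='11': no prefix
  F='11' vs A='00': no prefix
  F='11' vs C='01': no prefix
  F='11' vs D='10': no prefix
No violation found over all pairs.

YES -- this is a valid prefix code. No codeword is a prefix of any other codeword.


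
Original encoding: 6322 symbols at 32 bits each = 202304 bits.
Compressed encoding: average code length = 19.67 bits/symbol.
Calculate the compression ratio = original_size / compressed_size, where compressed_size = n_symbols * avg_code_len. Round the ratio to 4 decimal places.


original_size = n_symbols * orig_bits = 6322 * 32 = 202304 bits
compressed_size = n_symbols * avg_code_len = 6322 * 19.67 = 124353.74 bits
ratio = original_size / compressed_size = 202304 / 124353.74 = 1.6268

Compression ratio = 1.6268


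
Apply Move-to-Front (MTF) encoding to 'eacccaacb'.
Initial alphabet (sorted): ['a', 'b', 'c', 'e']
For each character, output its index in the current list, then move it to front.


MTF encoding:
'e': index 3 in ['a', 'b', 'c', 'e'] -> ['e', 'a', 'b', 'c']
'a': index 1 in ['e', 'a', 'b', 'c'] -> ['a', 'e', 'b', 'c']
'c': index 3 in ['a', 'e', 'b', 'c'] -> ['c', 'a', 'e', 'b']
'c': index 0 in ['c', 'a', 'e', 'b'] -> ['c', 'a', 'e', 'b']
'c': index 0 in ['c', 'a', 'e', 'b'] -> ['c', 'a', 'e', 'b']
'a': index 1 in ['c', 'a', 'e', 'b'] -> ['a', 'c', 'e', 'b']
'a': index 0 in ['a', 'c', 'e', 'b'] -> ['a', 'c', 'e', 'b']
'c': index 1 in ['a', 'c', 'e', 'b'] -> ['c', 'a', 'e', 'b']
'b': index 3 in ['c', 'a', 'e', 'b'] -> ['b', 'c', 'a', 'e']


Output: [3, 1, 3, 0, 0, 1, 0, 1, 3]


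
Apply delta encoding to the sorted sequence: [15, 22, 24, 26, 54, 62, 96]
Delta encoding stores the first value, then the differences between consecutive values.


First value: 15
Deltas:
  22 - 15 = 7
  24 - 22 = 2
  26 - 24 = 2
  54 - 26 = 28
  62 - 54 = 8
  96 - 62 = 34


Delta encoded: [15, 7, 2, 2, 28, 8, 34]


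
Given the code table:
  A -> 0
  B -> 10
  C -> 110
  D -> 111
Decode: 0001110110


Decoding:
0 -> A
0 -> A
0 -> A
111 -> D
0 -> A
110 -> C


Result: AAADAC


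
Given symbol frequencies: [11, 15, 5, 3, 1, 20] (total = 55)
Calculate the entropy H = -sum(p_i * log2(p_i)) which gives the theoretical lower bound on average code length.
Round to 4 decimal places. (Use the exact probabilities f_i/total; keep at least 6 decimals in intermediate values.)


Per-symbol terms -p_i * log2(p_i) with p_i = f_i/55:
  p = 11/55 = 0.200000: log2(p) = -2.321928, -p*log2(p) = 0.464386
  p = 15/55 = 0.272727: log2(p) = -1.874469, -p*log2(p) = 0.511219
  p = 5/55 = 0.090909: log2(p) = -3.459432, -p*log2(p) = 0.314494
  p = 3/55 = 0.054545: log2(p) = -4.196397, -p*log2(p) = 0.228894
  p = 1/55 = 0.018182: log2(p) = -5.781360, -p*log2(p) = 0.105116
  p = 20/55 = 0.363636: log2(p) = -1.459432, -p*log2(p) = 0.530702
H = 0.464386 + 0.511219 + 0.314494 + 0.228894 + 0.105116 + 0.530702 = 2.154811

H = 2.1548 bits/symbol


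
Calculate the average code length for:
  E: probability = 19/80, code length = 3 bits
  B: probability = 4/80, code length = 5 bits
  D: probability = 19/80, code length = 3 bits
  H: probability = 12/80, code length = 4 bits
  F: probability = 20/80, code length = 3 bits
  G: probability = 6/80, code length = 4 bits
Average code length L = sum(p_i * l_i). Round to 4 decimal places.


Weighted contributions p_i * l_i:
  E: (19/80) * 3 = 57/80
  B: (4/80) * 5 = 20/80
  D: (19/80) * 3 = 57/80
  H: (12/80) * 4 = 48/80
  F: (20/80) * 3 = 60/80
  G: (6/80) * 4 = 24/80
Sum = (57 + 20 + 57 + 48 + 60 + 24)/80 = 266/80

L = 266/80 = 3.3250 bits/symbol


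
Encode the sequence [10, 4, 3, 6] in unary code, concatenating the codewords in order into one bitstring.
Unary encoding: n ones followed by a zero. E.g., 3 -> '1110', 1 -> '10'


Encode each number as n ones followed by a terminating 0:
  10 -> 11111111110 (11 bits)
  4 -> 11110 (5 bits)
  3 -> 1110 (4 bits)
  6 -> 1111110 (7 bits)
Total length = 11 + 5 + 4 + 7 = 27 bits.

Unary([10, 4, 3, 6]) = 111111111101111011101111110 (27 bits)


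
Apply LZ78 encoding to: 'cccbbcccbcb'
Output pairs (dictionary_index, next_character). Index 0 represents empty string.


LZ78 encoding steps:
Dictionary: {0: ''}
Step 1: w='' (idx 0), next='c' -> output (0, 'c'), add 'c' as idx 1
Step 2: w='c' (idx 1), next='c' -> output (1, 'c'), add 'cc' as idx 2
Step 3: w='' (idx 0), next='b' -> output (0, 'b'), add 'b' as idx 3
Step 4: w='b' (idx 3), next='c' -> output (3, 'c'), add 'bc' as idx 4
Step 5: w='cc' (idx 2), next='b' -> output (2, 'b'), add 'ccb' as idx 5
Step 6: w='c' (idx 1), next='b' -> output (1, 'b'), add 'cb' as idx 6


Encoded: [(0, 'c'), (1, 'c'), (0, 'b'), (3, 'c'), (2, 'b'), (1, 'b')]


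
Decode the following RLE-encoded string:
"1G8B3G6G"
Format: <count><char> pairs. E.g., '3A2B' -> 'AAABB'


Expanding each <count><char> pair:
  1G -> 'G'
  8B -> 'BBBBBBBB'
  3G -> 'GGG'
  6G -> 'GGGGGG'

Decoded = GBBBBBBBBGGGGGGGGG


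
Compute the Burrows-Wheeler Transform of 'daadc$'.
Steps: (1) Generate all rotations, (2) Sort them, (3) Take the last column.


Rotations (sorted):
  0: $daadc -> last char: c
  1: aadc$d -> last char: d
  2: adc$da -> last char: a
  3: c$daad -> last char: d
  4: daadc$ -> last char: $
  5: dc$daa -> last char: a


BWT = cdad$a


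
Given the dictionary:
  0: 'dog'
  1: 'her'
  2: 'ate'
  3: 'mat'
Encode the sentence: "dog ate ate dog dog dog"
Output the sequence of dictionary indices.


Look up each word in the dictionary:
  'dog' -> 0
  'ate' -> 2
  'ate' -> 2
  'dog' -> 0
  'dog' -> 0
  'dog' -> 0

Encoded: [0, 2, 2, 0, 0, 0]


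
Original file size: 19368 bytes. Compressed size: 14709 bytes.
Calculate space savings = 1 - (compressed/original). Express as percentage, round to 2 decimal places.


ratio = compressed/original = 14709/19368 = 0.759449
savings = 1 - ratio = 1 - 0.759449 = 0.240551
as a percentage: 0.240551 * 100 = 24.06%

Space savings = 1 - 14709/19368 = 24.06%


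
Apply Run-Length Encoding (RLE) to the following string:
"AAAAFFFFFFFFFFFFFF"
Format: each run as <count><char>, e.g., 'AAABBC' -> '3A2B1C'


Scanning runs left to right:
  i=0: run of 'A' x 4 -> '4A'
  i=4: run of 'F' x 14 -> '14F'

RLE = 4A14F


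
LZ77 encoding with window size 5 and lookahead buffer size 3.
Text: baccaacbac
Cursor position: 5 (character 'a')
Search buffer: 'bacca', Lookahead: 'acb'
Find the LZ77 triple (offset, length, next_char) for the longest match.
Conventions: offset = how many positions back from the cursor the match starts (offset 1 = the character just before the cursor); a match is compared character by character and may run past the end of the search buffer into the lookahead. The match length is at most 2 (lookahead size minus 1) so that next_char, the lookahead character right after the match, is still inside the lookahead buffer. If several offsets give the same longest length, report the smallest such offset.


Try each offset into the search buffer:
  offset=1 (pos 4, char 'a'): match length 1
  offset=2 (pos 3, char 'c'): match length 0
  offset=3 (pos 2, char 'c'): match length 0
  offset=4 (pos 1, char 'a'): match length 2
  offset=5 (pos 0, char 'b'): match length 0
Longest match has length 2 at offset 4.
next_char = character at position 5 + 2 = 7 -> 'b'

Best match: offset=4, length=2 (matching 'ac' starting at position 1)
LZ77 triple: (4, 2, 'b')


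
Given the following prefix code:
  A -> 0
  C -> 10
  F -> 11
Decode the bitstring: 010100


Decoding step by step:
Bits 0 -> A
Bits 10 -> C
Bits 10 -> C
Bits 0 -> A


Decoded message: ACCA


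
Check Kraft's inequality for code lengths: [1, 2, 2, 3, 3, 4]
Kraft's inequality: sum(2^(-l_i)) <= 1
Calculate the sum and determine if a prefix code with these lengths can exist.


Sum = 2^(-1) + 2^(-2) + 2^(-2) + 2^(-3) + 2^(-3) + 2^(-4)
    = 0.5 + 0.25 + 0.25 + 0.125 + 0.125 + 0.0625
    = 21/16 = 1.3125
Since 1.3125 > 1, Kraft's inequality is NOT satisfied.
A prefix code with these lengths CANNOT exist.

Kraft sum = 1.3125. Not satisfied.


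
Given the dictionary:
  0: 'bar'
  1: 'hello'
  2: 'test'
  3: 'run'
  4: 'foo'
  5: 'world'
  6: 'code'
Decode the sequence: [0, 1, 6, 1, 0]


Look up each index in the dictionary:
  0 -> 'bar'
  1 -> 'hello'
  6 -> 'code'
  1 -> 'hello'
  0 -> 'bar'

Decoded: "bar hello code hello bar"


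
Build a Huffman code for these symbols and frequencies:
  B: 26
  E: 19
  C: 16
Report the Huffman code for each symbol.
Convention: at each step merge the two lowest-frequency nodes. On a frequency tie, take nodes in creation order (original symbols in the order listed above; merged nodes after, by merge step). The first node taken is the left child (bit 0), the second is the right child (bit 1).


Huffman tree construction:
Step 1: Merge C(16) + E(19) = 35
Step 2: Merge B(26) + (C+E)(35) = 61
Read each symbol's code off the tree from the root (left child = 0, right child = 1).

Codes:
  B: 0 (length 1)
  E: 11 (length 2)
  C: 10 (length 2)
Average code length: 96/61 = 1.5738 bits/symbol


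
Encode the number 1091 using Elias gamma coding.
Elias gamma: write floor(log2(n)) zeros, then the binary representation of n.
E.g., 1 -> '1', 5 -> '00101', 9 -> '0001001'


num_bits = floor(log2(1091)) + 1 = 11
leading_zeros = num_bits - 1 = 10
binary(1091) = 10001000011

Elias gamma(1091) = '0000000000' + '10001000011' = 000000000010001000011 (21 bits)


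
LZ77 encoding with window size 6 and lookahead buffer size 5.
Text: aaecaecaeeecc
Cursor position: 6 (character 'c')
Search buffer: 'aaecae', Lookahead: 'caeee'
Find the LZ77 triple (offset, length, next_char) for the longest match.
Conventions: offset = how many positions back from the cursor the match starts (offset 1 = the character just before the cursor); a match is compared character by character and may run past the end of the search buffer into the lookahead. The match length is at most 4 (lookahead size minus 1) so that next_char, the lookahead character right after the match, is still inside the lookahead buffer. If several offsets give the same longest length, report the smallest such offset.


Try each offset into the search buffer:
  offset=1 (pos 5, char 'e'): match length 0
  offset=2 (pos 4, char 'a'): match length 0
  offset=3 (pos 3, char 'c'): match length 3
  offset=4 (pos 2, char 'e'): match length 0
  offset=5 (pos 1, char 'a'): match length 0
  offset=6 (pos 0, char 'a'): match length 0
Longest match has length 3 at offset 3.
next_char = character at position 6 + 3 = 9 -> 'e'

Best match: offset=3, length=3 (matching 'cae' starting at position 3)
LZ77 triple: (3, 3, 'e')


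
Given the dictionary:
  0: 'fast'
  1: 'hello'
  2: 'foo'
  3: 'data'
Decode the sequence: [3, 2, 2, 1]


Look up each index in the dictionary:
  3 -> 'data'
  2 -> 'foo'
  2 -> 'foo'
  1 -> 'hello'

Decoded: "data foo foo hello"


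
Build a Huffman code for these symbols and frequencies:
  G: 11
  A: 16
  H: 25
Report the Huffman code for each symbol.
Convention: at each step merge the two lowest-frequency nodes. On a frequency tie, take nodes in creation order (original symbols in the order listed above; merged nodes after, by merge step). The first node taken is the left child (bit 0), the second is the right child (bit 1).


Huffman tree construction:
Step 1: Merge G(11) + A(16) = 27
Step 2: Merge H(25) + (G+A)(27) = 52
Read each symbol's code off the tree from the root (left child = 0, right child = 1).

Codes:
  G: 10 (length 2)
  A: 11 (length 2)
  H: 0 (length 1)
Average code length: 79/52 = 1.5192 bits/symbol


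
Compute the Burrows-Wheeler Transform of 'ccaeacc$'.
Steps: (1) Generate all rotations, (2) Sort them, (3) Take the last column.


Rotations (sorted):
  0: $ccaeacc -> last char: c
  1: acc$ccae -> last char: e
  2: aeacc$cc -> last char: c
  3: c$ccaeac -> last char: c
  4: caeacc$c -> last char: c
  5: cc$ccaea -> last char: a
  6: ccaeacc$ -> last char: $
  7: eacc$cca -> last char: a


BWT = ceccca$a


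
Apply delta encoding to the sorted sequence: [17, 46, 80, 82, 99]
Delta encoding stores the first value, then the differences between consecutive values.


First value: 17
Deltas:
  46 - 17 = 29
  80 - 46 = 34
  82 - 80 = 2
  99 - 82 = 17


Delta encoded: [17, 29, 34, 2, 17]


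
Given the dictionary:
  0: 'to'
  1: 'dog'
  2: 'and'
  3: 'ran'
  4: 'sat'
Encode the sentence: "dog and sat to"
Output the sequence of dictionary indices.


Look up each word in the dictionary:
  'dog' -> 1
  'and' -> 2
  'sat' -> 4
  'to' -> 0

Encoded: [1, 2, 4, 0]


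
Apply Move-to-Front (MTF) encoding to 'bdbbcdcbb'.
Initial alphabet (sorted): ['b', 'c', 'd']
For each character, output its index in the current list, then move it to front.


MTF encoding:
'b': index 0 in ['b', 'c', 'd'] -> ['b', 'c', 'd']
'd': index 2 in ['b', 'c', 'd'] -> ['d', 'b', 'c']
'b': index 1 in ['d', 'b', 'c'] -> ['b', 'd', 'c']
'b': index 0 in ['b', 'd', 'c'] -> ['b', 'd', 'c']
'c': index 2 in ['b', 'd', 'c'] -> ['c', 'b', 'd']
'd': index 2 in ['c', 'b', 'd'] -> ['d', 'c', 'b']
'c': index 1 in ['d', 'c', 'b'] -> ['c', 'd', 'b']
'b': index 2 in ['c', 'd', 'b'] -> ['b', 'c', 'd']
'b': index 0 in ['b', 'c', 'd'] -> ['b', 'c', 'd']


Output: [0, 2, 1, 0, 2, 2, 1, 2, 0]


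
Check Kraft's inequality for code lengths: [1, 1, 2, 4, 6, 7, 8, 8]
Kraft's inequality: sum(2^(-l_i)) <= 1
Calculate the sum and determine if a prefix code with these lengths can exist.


Sum = 2^(-1) + 2^(-1) + 2^(-2) + 2^(-4) + 2^(-6) + 2^(-7) + 2^(-8) + 2^(-8)
    = 0.5 + 0.5 + 0.25 + 0.0625 + 0.015625 + 0.0078125 + 0.00390625 + 0.00390625
    = 344/256 = 1.34375
Since 1.34375 > 1, Kraft's inequality is NOT satisfied.
A prefix code with these lengths CANNOT exist.

Kraft sum = 1.34375. Not satisfied.


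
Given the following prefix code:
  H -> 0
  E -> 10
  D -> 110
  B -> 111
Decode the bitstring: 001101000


Decoding step by step:
Bits 0 -> H
Bits 0 -> H
Bits 110 -> D
Bits 10 -> E
Bits 0 -> H
Bits 0 -> H


Decoded message: HHDEHH


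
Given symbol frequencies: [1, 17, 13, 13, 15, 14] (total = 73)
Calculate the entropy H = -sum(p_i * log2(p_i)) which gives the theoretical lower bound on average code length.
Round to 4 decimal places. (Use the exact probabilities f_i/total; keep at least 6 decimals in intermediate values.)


Per-symbol terms -p_i * log2(p_i) with p_i = f_i/73:
  p = 1/73 = 0.013699: log2(p) = -6.189825, -p*log2(p) = 0.084792
  p = 17/73 = 0.232877: log2(p) = -2.102362, -p*log2(p) = 0.489591
  p = 13/73 = 0.178082: log2(p) = -2.489385, -p*log2(p) = 0.443315
  p = 13/73 = 0.178082: log2(p) = -2.489385, -p*log2(p) = 0.443315
  p = 15/73 = 0.205479: log2(p) = -2.282934, -p*log2(p) = 0.469096
  p = 14/73 = 0.191781: log2(p) = -2.382470, -p*log2(p) = 0.456912
H = 0.084792 + 0.489591 + 0.443315 + 0.443315 + 0.469096 + 0.456912 = 2.387021

H = 2.387 bits/symbol


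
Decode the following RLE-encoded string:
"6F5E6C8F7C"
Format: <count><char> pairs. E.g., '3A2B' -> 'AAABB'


Expanding each <count><char> pair:
  6F -> 'FFFFFF'
  5E -> 'EEEEE'
  6C -> 'CCCCCC'
  8F -> 'FFFFFFFF'
  7C -> 'CCCCCCC'

Decoded = FFFFFFEEEEECCCCCCFFFFFFFFCCCCCCC


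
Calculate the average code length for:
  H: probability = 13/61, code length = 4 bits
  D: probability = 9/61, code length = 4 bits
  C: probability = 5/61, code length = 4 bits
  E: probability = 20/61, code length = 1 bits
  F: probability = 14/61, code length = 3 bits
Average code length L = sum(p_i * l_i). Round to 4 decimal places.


Weighted contributions p_i * l_i:
  H: (13/61) * 4 = 52/61
  D: (9/61) * 4 = 36/61
  C: (5/61) * 4 = 20/61
  E: (20/61) * 1 = 20/61
  F: (14/61) * 3 = 42/61
Sum = (52 + 36 + 20 + 20 + 42)/61 = 170/61

L = 170/61 = 2.7869 bits/symbol


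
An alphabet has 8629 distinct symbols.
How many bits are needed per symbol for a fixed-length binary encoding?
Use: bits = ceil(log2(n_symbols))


log2(8629) = 13.075
Bracket: 2^13 = 8192 < 8629 <= 2^14 = 16384
So ceil(log2(8629)) = 14

bits = ceil(log2(8629)) = ceil(13.075) = 14 bits


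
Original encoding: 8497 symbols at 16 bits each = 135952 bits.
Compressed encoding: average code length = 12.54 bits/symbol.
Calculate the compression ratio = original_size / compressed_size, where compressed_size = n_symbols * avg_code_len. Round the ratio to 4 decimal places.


original_size = n_symbols * orig_bits = 8497 * 16 = 135952 bits
compressed_size = n_symbols * avg_code_len = 8497 * 12.54 = 106552.38 bits
ratio = original_size / compressed_size = 135952 / 106552.38 = 1.2759

Compression ratio = 1.2759


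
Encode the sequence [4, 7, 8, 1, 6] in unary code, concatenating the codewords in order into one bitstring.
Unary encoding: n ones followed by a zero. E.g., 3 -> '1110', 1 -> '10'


Encode each number as n ones followed by a terminating 0:
  4 -> 11110 (5 bits)
  7 -> 11111110 (8 bits)
  8 -> 111111110 (9 bits)
  1 -> 10 (2 bits)
  6 -> 1111110 (7 bits)
Total length = 5 + 8 + 9 + 2 + 7 = 31 bits.

Unary([4, 7, 8, 1, 6]) = 1111011111110111111110101111110 (31 bits)


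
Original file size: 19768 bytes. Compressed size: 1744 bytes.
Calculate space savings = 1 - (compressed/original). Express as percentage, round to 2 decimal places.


ratio = compressed/original = 1744/19768 = 0.088223
savings = 1 - ratio = 1 - 0.088223 = 0.911777
as a percentage: 0.911777 * 100 = 91.18%

Space savings = 1 - 1744/19768 = 91.18%


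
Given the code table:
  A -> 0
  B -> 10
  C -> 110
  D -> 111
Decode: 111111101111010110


Decoding:
111 -> D
111 -> D
10 -> B
111 -> D
10 -> B
10 -> B
110 -> C


Result: DDBDBBC


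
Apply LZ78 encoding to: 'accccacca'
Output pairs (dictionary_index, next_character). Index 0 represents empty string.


LZ78 encoding steps:
Dictionary: {0: ''}
Step 1: w='' (idx 0), next='a' -> output (0, 'a'), add 'a' as idx 1
Step 2: w='' (idx 0), next='c' -> output (0, 'c'), add 'c' as idx 2
Step 3: w='c' (idx 2), next='c' -> output (2, 'c'), add 'cc' as idx 3
Step 4: w='c' (idx 2), next='a' -> output (2, 'a'), add 'ca' as idx 4
Step 5: w='cc' (idx 3), next='a' -> output (3, 'a'), add 'cca' as idx 5


Encoded: [(0, 'a'), (0, 'c'), (2, 'c'), (2, 'a'), (3, 'a')]


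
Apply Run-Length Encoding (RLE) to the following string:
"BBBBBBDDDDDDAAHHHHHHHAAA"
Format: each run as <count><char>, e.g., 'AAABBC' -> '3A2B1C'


Scanning runs left to right:
  i=0: run of 'B' x 6 -> '6B'
  i=6: run of 'D' x 6 -> '6D'
  i=12: run of 'A' x 2 -> '2A'
  i=14: run of 'H' x 7 -> '7H'
  i=21: run of 'A' x 3 -> '3A'

RLE = 6B6D2A7H3A


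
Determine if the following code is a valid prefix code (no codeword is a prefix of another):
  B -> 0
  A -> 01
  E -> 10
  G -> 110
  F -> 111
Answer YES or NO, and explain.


Checking each pair (does one codeword prefix another?):
  B='0' vs A='01': prefix -- VIOLATION

NO -- this is NOT a valid prefix code. B (0) is a prefix of A (01).


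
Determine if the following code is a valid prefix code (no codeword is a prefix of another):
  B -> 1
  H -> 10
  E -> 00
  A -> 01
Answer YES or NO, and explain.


Checking each pair (does one codeword prefix another?):
  B='1' vs H='10': prefix -- VIOLATION

NO -- this is NOT a valid prefix code. B (1) is a prefix of H (10).


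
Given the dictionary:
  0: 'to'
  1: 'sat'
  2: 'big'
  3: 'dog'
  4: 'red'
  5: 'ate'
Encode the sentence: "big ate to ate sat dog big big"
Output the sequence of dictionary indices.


Look up each word in the dictionary:
  'big' -> 2
  'ate' -> 5
  'to' -> 0
  'ate' -> 5
  'sat' -> 1
  'dog' -> 3
  'big' -> 2
  'big' -> 2

Encoded: [2, 5, 0, 5, 1, 3, 2, 2]


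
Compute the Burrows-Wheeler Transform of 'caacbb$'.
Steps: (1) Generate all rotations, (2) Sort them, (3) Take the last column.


Rotations (sorted):
  0: $caacbb -> last char: b
  1: aacbb$c -> last char: c
  2: acbb$ca -> last char: a
  3: b$caacb -> last char: b
  4: bb$caac -> last char: c
  5: caacbb$ -> last char: $
  6: cbb$caa -> last char: a


BWT = bcabc$a


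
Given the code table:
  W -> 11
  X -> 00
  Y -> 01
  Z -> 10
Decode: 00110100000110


Decoding:
00 -> X
11 -> W
01 -> Y
00 -> X
00 -> X
01 -> Y
10 -> Z


Result: XWYXXYZ


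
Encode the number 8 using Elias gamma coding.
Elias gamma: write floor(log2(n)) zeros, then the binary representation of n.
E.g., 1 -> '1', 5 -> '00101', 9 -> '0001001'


num_bits = floor(log2(8)) + 1 = 4
leading_zeros = num_bits - 1 = 3
binary(8) = 1000

Elias gamma(8) = '000' + '1000' = 0001000 (7 bits)


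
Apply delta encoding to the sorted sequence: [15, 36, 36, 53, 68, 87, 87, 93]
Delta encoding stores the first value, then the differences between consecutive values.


First value: 15
Deltas:
  36 - 15 = 21
  36 - 36 = 0
  53 - 36 = 17
  68 - 53 = 15
  87 - 68 = 19
  87 - 87 = 0
  93 - 87 = 6


Delta encoded: [15, 21, 0, 17, 15, 19, 0, 6]


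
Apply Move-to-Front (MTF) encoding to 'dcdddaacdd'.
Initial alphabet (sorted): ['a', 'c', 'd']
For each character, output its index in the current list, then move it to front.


MTF encoding:
'd': index 2 in ['a', 'c', 'd'] -> ['d', 'a', 'c']
'c': index 2 in ['d', 'a', 'c'] -> ['c', 'd', 'a']
'd': index 1 in ['c', 'd', 'a'] -> ['d', 'c', 'a']
'd': index 0 in ['d', 'c', 'a'] -> ['d', 'c', 'a']
'd': index 0 in ['d', 'c', 'a'] -> ['d', 'c', 'a']
'a': index 2 in ['d', 'c', 'a'] -> ['a', 'd', 'c']
'a': index 0 in ['a', 'd', 'c'] -> ['a', 'd', 'c']
'c': index 2 in ['a', 'd', 'c'] -> ['c', 'a', 'd']
'd': index 2 in ['c', 'a', 'd'] -> ['d', 'c', 'a']
'd': index 0 in ['d', 'c', 'a'] -> ['d', 'c', 'a']


Output: [2, 2, 1, 0, 0, 2, 0, 2, 2, 0]


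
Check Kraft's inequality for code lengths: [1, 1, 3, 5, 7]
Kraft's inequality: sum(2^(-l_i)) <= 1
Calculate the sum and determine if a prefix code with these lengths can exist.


Sum = 2^(-1) + 2^(-1) + 2^(-3) + 2^(-5) + 2^(-7)
    = 0.5 + 0.5 + 0.125 + 0.03125 + 0.0078125
    = 149/128 = 1.1640625
Since 1.1640625 > 1, Kraft's inequality is NOT satisfied.
A prefix code with these lengths CANNOT exist.

Kraft sum = 1.1640625. Not satisfied.


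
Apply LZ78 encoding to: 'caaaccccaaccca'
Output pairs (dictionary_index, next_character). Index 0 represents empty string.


LZ78 encoding steps:
Dictionary: {0: ''}
Step 1: w='' (idx 0), next='c' -> output (0, 'c'), add 'c' as idx 1
Step 2: w='' (idx 0), next='a' -> output (0, 'a'), add 'a' as idx 2
Step 3: w='a' (idx 2), next='a' -> output (2, 'a'), add 'aa' as idx 3
Step 4: w='c' (idx 1), next='c' -> output (1, 'c'), add 'cc' as idx 4
Step 5: w='cc' (idx 4), next='a' -> output (4, 'a'), add 'cca' as idx 5
Step 6: w='a' (idx 2), next='c' -> output (2, 'c'), add 'ac' as idx 6
Step 7: w='cca' (idx 5), end of input -> output (5, '')


Encoded: [(0, 'c'), (0, 'a'), (2, 'a'), (1, 'c'), (4, 'a'), (2, 'c'), (5, '')]


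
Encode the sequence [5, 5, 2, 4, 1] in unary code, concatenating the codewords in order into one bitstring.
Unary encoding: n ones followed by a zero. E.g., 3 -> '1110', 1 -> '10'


Encode each number as n ones followed by a terminating 0:
  5 -> 111110 (6 bits)
  5 -> 111110 (6 bits)
  2 -> 110 (3 bits)
  4 -> 11110 (5 bits)
  1 -> 10 (2 bits)
Total length = 6 + 6 + 3 + 5 + 2 = 22 bits.

Unary([5, 5, 2, 4, 1]) = 1111101111101101111010 (22 bits)


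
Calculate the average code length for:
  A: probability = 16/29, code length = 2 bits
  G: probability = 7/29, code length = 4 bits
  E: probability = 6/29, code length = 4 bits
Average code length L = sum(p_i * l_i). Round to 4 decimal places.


Weighted contributions p_i * l_i:
  A: (16/29) * 2 = 32/29
  G: (7/29) * 4 = 28/29
  E: (6/29) * 4 = 24/29
Sum = (32 + 28 + 24)/29 = 84/29

L = 84/29 = 2.8966 bits/symbol


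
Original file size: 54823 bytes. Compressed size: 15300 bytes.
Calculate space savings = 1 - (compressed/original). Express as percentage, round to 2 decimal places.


ratio = compressed/original = 15300/54823 = 0.27908
savings = 1 - ratio = 1 - 0.27908 = 0.72092
as a percentage: 0.72092 * 100 = 72.09%

Space savings = 1 - 15300/54823 = 72.09%


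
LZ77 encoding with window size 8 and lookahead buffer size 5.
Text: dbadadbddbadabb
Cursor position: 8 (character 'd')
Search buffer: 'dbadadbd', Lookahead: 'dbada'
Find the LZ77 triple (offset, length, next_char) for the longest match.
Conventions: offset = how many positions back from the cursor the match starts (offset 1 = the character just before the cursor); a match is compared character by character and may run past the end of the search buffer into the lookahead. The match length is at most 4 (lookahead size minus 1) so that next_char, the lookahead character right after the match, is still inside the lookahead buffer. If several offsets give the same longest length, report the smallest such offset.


Try each offset into the search buffer:
  offset=1 (pos 7, char 'd'): match length 1
  offset=2 (pos 6, char 'b'): match length 0
  offset=3 (pos 5, char 'd'): match length 2
  offset=4 (pos 4, char 'a'): match length 0
  offset=5 (pos 3, char 'd'): match length 1
  offset=6 (pos 2, char 'a'): match length 0
  offset=7 (pos 1, char 'b'): match length 0
  offset=8 (pos 0, char 'd'): match length 4
Longest match has length 4 at offset 8.
next_char = character at position 8 + 4 = 12 -> 'a'

Best match: offset=8, length=4 (matching 'dbad' starting at position 0)
LZ77 triple: (8, 4, 'a')


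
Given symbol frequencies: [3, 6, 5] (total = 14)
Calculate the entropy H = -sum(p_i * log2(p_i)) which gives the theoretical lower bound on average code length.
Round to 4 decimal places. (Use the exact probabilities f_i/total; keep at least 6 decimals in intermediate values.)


Per-symbol terms -p_i * log2(p_i) with p_i = f_i/14:
  p = 3/14 = 0.214286: log2(p) = -2.222392, -p*log2(p) = 0.476227
  p = 6/14 = 0.428571: log2(p) = -1.222392, -p*log2(p) = 0.523882
  p = 5/14 = 0.357143: log2(p) = -1.485427, -p*log2(p) = 0.530510
H = 0.476227 + 0.523882 + 0.530510 = 1.530619

H = 1.5306 bits/symbol


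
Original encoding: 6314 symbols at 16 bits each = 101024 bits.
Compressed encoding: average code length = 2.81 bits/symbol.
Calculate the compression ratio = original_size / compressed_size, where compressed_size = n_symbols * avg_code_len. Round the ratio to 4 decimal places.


original_size = n_symbols * orig_bits = 6314 * 16 = 101024 bits
compressed_size = n_symbols * avg_code_len = 6314 * 2.81 = 17742.34 bits
ratio = original_size / compressed_size = 101024 / 17742.34 = 5.694

Compression ratio = 5.694


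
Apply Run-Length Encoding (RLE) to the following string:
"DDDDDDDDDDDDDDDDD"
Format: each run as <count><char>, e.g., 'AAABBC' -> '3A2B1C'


Scanning runs left to right:
  i=0: run of 'D' x 17 -> '17D'

RLE = 17D


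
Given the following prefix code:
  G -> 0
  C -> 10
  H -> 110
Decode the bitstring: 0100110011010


Decoding step by step:
Bits 0 -> G
Bits 10 -> C
Bits 0 -> G
Bits 110 -> H
Bits 0 -> G
Bits 110 -> H
Bits 10 -> C


Decoded message: GCGHGHC


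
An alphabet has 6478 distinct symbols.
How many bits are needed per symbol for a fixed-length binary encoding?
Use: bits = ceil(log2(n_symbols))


log2(6478) = 12.6613
Bracket: 2^12 = 4096 < 6478 <= 2^13 = 8192
So ceil(log2(6478)) = 13

bits = ceil(log2(6478)) = ceil(12.6613) = 13 bits


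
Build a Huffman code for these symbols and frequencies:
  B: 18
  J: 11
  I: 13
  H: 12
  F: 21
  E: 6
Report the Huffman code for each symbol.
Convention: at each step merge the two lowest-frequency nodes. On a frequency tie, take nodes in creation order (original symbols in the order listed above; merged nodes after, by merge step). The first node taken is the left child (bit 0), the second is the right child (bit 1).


Huffman tree construction:
Step 1: Merge E(6) + J(11) = 17
Step 2: Merge H(12) + I(13) = 25
Step 3: Merge (E+J)(17) + B(18) = 35
Step 4: Merge F(21) + (H+I)(25) = 46
Step 5: Merge ((E+J)+B)(35) + (F+(H+I))(46) = 81
Read each symbol's code off the tree from the root (left child = 0, right child = 1).

Codes:
  B: 01 (length 2)
  J: 001 (length 3)
  I: 111 (length 3)
  H: 110 (length 3)
  F: 10 (length 2)
  E: 000 (length 3)
Average code length: 204/81 = 2.5185 bits/symbol


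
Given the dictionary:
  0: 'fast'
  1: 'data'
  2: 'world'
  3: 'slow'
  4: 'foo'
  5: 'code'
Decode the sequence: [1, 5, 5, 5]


Look up each index in the dictionary:
  1 -> 'data'
  5 -> 'code'
  5 -> 'code'
  5 -> 'code'

Decoded: "data code code code"


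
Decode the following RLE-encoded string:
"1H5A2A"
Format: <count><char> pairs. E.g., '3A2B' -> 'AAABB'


Expanding each <count><char> pair:
  1H -> 'H'
  5A -> 'AAAAA'
  2A -> 'AA'

Decoded = HAAAAAAA


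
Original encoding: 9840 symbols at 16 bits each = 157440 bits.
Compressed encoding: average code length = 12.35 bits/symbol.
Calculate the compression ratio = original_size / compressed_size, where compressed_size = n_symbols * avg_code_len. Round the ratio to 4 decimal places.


original_size = n_symbols * orig_bits = 9840 * 16 = 157440 bits
compressed_size = n_symbols * avg_code_len = 9840 * 12.35 = 121524.0 bits
ratio = original_size / compressed_size = 157440 / 121524.0 = 1.2955

Compression ratio = 1.2955


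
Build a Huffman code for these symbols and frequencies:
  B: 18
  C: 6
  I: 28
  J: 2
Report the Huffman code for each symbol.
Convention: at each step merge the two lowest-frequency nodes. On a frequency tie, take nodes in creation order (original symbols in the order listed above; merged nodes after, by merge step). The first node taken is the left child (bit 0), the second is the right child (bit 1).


Huffman tree construction:
Step 1: Merge J(2) + C(6) = 8
Step 2: Merge (J+C)(8) + B(18) = 26
Step 3: Merge ((J+C)+B)(26) + I(28) = 54
Read each symbol's code off the tree from the root (left child = 0, right child = 1).

Codes:
  B: 01 (length 2)
  C: 001 (length 3)
  I: 1 (length 1)
  J: 000 (length 3)
Average code length: 88/54 = 1.6296 bits/symbol


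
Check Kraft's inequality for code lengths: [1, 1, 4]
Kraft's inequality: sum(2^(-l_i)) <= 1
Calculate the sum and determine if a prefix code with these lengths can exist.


Sum = 2^(-1) + 2^(-1) + 2^(-4)
    = 0.5 + 0.5 + 0.0625
    = 17/16 = 1.0625
Since 1.0625 > 1, Kraft's inequality is NOT satisfied.
A prefix code with these lengths CANNOT exist.

Kraft sum = 1.0625. Not satisfied.


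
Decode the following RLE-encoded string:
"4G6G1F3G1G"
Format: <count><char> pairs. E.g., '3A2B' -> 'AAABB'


Expanding each <count><char> pair:
  4G -> 'GGGG'
  6G -> 'GGGGGG'
  1F -> 'F'
  3G -> 'GGG'
  1G -> 'G'

Decoded = GGGGGGGGGGFGGGG


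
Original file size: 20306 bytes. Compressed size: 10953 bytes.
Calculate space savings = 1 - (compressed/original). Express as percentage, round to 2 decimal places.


ratio = compressed/original = 10953/20306 = 0.539397
savings = 1 - ratio = 1 - 0.539397 = 0.460603
as a percentage: 0.460603 * 100 = 46.06%

Space savings = 1 - 10953/20306 = 46.06%


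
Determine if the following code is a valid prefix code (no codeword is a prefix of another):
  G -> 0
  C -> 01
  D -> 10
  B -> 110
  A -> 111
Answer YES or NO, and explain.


Checking each pair (does one codeword prefix another?):
  G='0' vs C='01': prefix -- VIOLATION

NO -- this is NOT a valid prefix code. G (0) is a prefix of C (01).


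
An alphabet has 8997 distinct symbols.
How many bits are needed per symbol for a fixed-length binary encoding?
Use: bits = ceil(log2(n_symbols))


log2(8997) = 13.1352
Bracket: 2^13 = 8192 < 8997 <= 2^14 = 16384
So ceil(log2(8997)) = 14

bits = ceil(log2(8997)) = ceil(13.1352) = 14 bits


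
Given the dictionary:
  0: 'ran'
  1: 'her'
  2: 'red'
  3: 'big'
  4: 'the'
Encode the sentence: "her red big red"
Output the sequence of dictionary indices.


Look up each word in the dictionary:
  'her' -> 1
  'red' -> 2
  'big' -> 3
  'red' -> 2

Encoded: [1, 2, 3, 2]


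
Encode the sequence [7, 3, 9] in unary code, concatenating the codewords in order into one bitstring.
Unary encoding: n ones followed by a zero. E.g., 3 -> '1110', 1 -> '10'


Encode each number as n ones followed by a terminating 0:
  7 -> 11111110 (8 bits)
  3 -> 1110 (4 bits)
  9 -> 1111111110 (10 bits)
Total length = 8 + 4 + 10 = 22 bits.

Unary([7, 3, 9]) = 1111111011101111111110 (22 bits)


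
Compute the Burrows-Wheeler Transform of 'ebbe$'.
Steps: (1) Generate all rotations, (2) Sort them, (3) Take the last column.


Rotations (sorted):
  0: $ebbe -> last char: e
  1: bbe$e -> last char: e
  2: be$eb -> last char: b
  3: e$ebb -> last char: b
  4: ebbe$ -> last char: $


BWT = eebb$


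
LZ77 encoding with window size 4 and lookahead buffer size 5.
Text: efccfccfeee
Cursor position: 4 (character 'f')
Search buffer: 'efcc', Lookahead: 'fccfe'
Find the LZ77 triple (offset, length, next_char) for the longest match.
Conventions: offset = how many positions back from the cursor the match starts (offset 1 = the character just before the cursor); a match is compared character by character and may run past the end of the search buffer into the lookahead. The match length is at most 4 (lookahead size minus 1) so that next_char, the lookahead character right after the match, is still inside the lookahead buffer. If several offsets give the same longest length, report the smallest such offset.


Try each offset into the search buffer:
  offset=1 (pos 3, char 'c'): match length 0
  offset=2 (pos 2, char 'c'): match length 0
  offset=3 (pos 1, char 'f'): match length 4
  offset=4 (pos 0, char 'e'): match length 0
Longest match has length 4 at offset 3.
next_char = character at position 4 + 4 = 8 -> 'e'

Best match: offset=3, length=4 (matching 'fccf' starting at position 1)
LZ77 triple: (3, 4, 'e')


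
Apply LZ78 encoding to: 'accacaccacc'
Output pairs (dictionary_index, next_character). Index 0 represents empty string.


LZ78 encoding steps:
Dictionary: {0: ''}
Step 1: w='' (idx 0), next='a' -> output (0, 'a'), add 'a' as idx 1
Step 2: w='' (idx 0), next='c' -> output (0, 'c'), add 'c' as idx 2
Step 3: w='c' (idx 2), next='a' -> output (2, 'a'), add 'ca' as idx 3
Step 4: w='ca' (idx 3), next='c' -> output (3, 'c'), add 'cac' as idx 4
Step 5: w='cac' (idx 4), next='c' -> output (4, 'c'), add 'cacc' as idx 5


Encoded: [(0, 'a'), (0, 'c'), (2, 'a'), (3, 'c'), (4, 'c')]


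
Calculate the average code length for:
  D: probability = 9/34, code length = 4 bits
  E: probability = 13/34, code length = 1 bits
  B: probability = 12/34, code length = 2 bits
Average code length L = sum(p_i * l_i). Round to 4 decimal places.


Weighted contributions p_i * l_i:
  D: (9/34) * 4 = 36/34
  E: (13/34) * 1 = 13/34
  B: (12/34) * 2 = 24/34
Sum = (36 + 13 + 24)/34 = 73/34

L = 73/34 = 2.1471 bits/symbol


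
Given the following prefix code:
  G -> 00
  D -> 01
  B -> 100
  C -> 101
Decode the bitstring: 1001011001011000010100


Decoding step by step:
Bits 100 -> B
Bits 101 -> C
Bits 100 -> B
Bits 101 -> C
Bits 100 -> B
Bits 00 -> G
Bits 101 -> C
Bits 00 -> G


Decoded message: BCBCBGCG


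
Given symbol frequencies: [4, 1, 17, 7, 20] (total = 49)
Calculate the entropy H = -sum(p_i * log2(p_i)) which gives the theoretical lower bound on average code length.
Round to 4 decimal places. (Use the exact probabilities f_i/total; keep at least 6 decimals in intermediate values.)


Per-symbol terms -p_i * log2(p_i) with p_i = f_i/49:
  p = 4/49 = 0.081633: log2(p) = -3.614710, -p*log2(p) = 0.295078
  p = 1/49 = 0.020408: log2(p) = -5.614710, -p*log2(p) = 0.114586
  p = 17/49 = 0.346939: log2(p) = -1.527247, -p*log2(p) = 0.529861
  p = 7/49 = 0.142857: log2(p) = -2.807355, -p*log2(p) = 0.401051
  p = 20/49 = 0.408163: log2(p) = -1.292782, -p*log2(p) = 0.527666
H = 0.295078 + 0.114586 + 0.529861 + 0.401051 + 0.527666 = 1.868242

H = 1.8682 bits/symbol


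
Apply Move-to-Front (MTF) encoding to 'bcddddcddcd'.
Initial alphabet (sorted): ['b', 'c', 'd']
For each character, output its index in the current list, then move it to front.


MTF encoding:
'b': index 0 in ['b', 'c', 'd'] -> ['b', 'c', 'd']
'c': index 1 in ['b', 'c', 'd'] -> ['c', 'b', 'd']
'd': index 2 in ['c', 'b', 'd'] -> ['d', 'c', 'b']
'd': index 0 in ['d', 'c', 'b'] -> ['d', 'c', 'b']
'd': index 0 in ['d', 'c', 'b'] -> ['d', 'c', 'b']
'd': index 0 in ['d', 'c', 'b'] -> ['d', 'c', 'b']
'c': index 1 in ['d', 'c', 'b'] -> ['c', 'd', 'b']
'd': index 1 in ['c', 'd', 'b'] -> ['d', 'c', 'b']
'd': index 0 in ['d', 'c', 'b'] -> ['d', 'c', 'b']
'c': index 1 in ['d', 'c', 'b'] -> ['c', 'd', 'b']
'd': index 1 in ['c', 'd', 'b'] -> ['d', 'c', 'b']


Output: [0, 1, 2, 0, 0, 0, 1, 1, 0, 1, 1]


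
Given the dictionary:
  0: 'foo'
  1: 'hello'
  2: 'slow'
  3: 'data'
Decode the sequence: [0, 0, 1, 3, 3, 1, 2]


Look up each index in the dictionary:
  0 -> 'foo'
  0 -> 'foo'
  1 -> 'hello'
  3 -> 'data'
  3 -> 'data'
  1 -> 'hello'
  2 -> 'slow'

Decoded: "foo foo hello data data hello slow"


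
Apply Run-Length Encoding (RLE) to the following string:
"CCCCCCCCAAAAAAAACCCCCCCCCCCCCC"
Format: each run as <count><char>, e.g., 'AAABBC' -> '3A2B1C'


Scanning runs left to right:
  i=0: run of 'C' x 8 -> '8C'
  i=8: run of 'A' x 8 -> '8A'
  i=16: run of 'C' x 14 -> '14C'

RLE = 8C8A14C


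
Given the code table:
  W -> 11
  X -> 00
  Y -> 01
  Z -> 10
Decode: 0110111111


Decoding:
01 -> Y
10 -> Z
11 -> W
11 -> W
11 -> W


Result: YZWWW


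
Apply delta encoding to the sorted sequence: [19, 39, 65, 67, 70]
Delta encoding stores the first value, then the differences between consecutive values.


First value: 19
Deltas:
  39 - 19 = 20
  65 - 39 = 26
  67 - 65 = 2
  70 - 67 = 3


Delta encoded: [19, 20, 26, 2, 3]


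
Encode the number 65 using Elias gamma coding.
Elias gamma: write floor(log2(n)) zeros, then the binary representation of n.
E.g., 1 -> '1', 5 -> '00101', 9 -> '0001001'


num_bits = floor(log2(65)) + 1 = 7
leading_zeros = num_bits - 1 = 6
binary(65) = 1000001

Elias gamma(65) = '000000' + '1000001' = 0000001000001 (13 bits)


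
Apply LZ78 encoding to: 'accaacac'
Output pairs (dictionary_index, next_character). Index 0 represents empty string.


LZ78 encoding steps:
Dictionary: {0: ''}
Step 1: w='' (idx 0), next='a' -> output (0, 'a'), add 'a' as idx 1
Step 2: w='' (idx 0), next='c' -> output (0, 'c'), add 'c' as idx 2
Step 3: w='c' (idx 2), next='a' -> output (2, 'a'), add 'ca' as idx 3
Step 4: w='a' (idx 1), next='c' -> output (1, 'c'), add 'ac' as idx 4
Step 5: w='ac' (idx 4), end of input -> output (4, '')


Encoded: [(0, 'a'), (0, 'c'), (2, 'a'), (1, 'c'), (4, '')]


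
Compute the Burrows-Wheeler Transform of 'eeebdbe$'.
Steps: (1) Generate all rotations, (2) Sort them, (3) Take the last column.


Rotations (sorted):
  0: $eeebdbe -> last char: e
  1: bdbe$eee -> last char: e
  2: be$eeebd -> last char: d
  3: dbe$eeeb -> last char: b
  4: e$eeebdb -> last char: b
  5: ebdbe$ee -> last char: e
  6: eebdbe$e -> last char: e
  7: eeebdbe$ -> last char: $


BWT = eedbbee$


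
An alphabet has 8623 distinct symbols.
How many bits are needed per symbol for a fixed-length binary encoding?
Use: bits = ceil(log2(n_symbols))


log2(8623) = 13.074
Bracket: 2^13 = 8192 < 8623 <= 2^14 = 16384
So ceil(log2(8623)) = 14

bits = ceil(log2(8623)) = ceil(13.074) = 14 bits
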